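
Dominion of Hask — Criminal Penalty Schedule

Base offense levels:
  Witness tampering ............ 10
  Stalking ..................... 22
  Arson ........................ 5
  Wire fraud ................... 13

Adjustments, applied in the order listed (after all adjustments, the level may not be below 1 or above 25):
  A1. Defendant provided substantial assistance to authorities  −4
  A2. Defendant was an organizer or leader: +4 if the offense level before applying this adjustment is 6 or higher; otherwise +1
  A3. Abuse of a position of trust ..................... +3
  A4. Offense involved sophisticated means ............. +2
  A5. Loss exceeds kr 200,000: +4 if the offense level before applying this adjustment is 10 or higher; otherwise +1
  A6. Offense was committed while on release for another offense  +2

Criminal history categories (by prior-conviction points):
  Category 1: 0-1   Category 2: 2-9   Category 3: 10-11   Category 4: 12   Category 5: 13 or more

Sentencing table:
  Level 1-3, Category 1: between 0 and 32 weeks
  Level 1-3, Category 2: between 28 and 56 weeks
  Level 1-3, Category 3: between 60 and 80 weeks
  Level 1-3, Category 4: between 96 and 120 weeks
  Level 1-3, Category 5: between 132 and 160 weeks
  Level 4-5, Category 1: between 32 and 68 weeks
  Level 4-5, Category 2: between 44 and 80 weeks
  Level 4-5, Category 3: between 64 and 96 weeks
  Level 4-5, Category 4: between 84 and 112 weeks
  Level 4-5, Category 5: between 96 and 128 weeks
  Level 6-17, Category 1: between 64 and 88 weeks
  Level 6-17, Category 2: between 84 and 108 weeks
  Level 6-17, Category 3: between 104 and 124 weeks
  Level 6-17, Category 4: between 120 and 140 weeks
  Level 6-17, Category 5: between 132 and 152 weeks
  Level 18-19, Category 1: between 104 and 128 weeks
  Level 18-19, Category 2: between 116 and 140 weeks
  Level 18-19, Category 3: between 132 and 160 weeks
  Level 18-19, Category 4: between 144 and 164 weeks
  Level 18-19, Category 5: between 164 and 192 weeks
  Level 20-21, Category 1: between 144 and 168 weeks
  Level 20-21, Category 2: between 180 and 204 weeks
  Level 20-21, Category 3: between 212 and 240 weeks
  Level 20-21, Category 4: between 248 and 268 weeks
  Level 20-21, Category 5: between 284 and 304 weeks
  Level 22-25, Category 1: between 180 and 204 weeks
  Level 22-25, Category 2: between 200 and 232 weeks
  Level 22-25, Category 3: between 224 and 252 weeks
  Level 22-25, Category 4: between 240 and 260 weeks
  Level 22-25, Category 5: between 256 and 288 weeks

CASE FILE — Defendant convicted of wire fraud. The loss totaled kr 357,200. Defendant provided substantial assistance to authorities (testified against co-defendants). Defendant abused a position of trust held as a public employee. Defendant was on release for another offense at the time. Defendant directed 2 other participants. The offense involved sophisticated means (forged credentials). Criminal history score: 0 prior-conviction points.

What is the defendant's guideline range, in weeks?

Base offense level for wire fraud: 13.
A1 applies: 13 − 4 = 9.
A2 applies (level before this adjustment is 9 ≥ 6, so +4): 9 + 4 = 13.
A3 applies: 13 + 3 = 16.
A4 applies: 16 + 2 = 18.
A5 applies (level before this adjustment is 18 ≥ 10, so +4): 18 + 4 = 22.
A6 applies: 22 + 2 = 24.
Final offense level: 24.
Criminal history: 0 prior points → Category 1 (0-1).
Level 24 falls in the 22-25 band.
Grid: Level 22-25 × Category 1 = 180-204 weeks.

180-204 weeks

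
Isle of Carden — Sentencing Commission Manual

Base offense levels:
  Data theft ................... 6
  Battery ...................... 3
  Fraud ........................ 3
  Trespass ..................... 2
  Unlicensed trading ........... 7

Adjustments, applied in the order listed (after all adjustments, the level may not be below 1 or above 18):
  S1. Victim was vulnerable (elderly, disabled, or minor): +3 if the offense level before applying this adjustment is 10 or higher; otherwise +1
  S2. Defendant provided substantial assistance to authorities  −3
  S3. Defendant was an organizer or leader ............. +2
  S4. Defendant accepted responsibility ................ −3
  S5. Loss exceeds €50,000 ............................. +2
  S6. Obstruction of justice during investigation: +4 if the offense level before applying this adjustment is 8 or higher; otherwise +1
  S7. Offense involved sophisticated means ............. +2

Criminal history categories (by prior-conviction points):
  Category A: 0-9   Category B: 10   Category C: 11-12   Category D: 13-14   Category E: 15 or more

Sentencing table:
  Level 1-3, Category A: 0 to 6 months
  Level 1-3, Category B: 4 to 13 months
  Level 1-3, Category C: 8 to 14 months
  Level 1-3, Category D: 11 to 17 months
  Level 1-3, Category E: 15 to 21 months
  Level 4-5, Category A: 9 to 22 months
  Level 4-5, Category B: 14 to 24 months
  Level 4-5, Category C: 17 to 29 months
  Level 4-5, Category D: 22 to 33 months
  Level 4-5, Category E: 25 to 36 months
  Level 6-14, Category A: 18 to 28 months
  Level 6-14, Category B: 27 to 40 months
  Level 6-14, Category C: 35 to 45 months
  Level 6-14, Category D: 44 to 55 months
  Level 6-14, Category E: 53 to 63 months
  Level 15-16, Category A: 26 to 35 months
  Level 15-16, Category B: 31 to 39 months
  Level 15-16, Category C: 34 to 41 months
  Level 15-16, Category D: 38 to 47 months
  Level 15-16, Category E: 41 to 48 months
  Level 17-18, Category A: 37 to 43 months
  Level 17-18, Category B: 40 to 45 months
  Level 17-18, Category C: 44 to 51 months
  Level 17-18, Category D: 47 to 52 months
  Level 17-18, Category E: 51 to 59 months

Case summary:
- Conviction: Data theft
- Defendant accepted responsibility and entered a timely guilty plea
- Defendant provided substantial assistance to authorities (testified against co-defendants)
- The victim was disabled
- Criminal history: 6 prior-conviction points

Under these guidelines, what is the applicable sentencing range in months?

Base offense level for data theft: 6.
S1 applies (level before this adjustment is 6 < 10, so +1): 6 + 1 = 7.
S2 applies: 7 − 3 = 4.
S4 applies: 4 − 3 = 1.
S5 does not apply.
S6 does not apply.
S7 does not apply.
Final offense level: 1.
Criminal history: 6 prior points → Category A (0-9).
Level 1 falls in the 1-3 band.
Grid: Level 1-3 × Category A = 0-6 months.

0-6 months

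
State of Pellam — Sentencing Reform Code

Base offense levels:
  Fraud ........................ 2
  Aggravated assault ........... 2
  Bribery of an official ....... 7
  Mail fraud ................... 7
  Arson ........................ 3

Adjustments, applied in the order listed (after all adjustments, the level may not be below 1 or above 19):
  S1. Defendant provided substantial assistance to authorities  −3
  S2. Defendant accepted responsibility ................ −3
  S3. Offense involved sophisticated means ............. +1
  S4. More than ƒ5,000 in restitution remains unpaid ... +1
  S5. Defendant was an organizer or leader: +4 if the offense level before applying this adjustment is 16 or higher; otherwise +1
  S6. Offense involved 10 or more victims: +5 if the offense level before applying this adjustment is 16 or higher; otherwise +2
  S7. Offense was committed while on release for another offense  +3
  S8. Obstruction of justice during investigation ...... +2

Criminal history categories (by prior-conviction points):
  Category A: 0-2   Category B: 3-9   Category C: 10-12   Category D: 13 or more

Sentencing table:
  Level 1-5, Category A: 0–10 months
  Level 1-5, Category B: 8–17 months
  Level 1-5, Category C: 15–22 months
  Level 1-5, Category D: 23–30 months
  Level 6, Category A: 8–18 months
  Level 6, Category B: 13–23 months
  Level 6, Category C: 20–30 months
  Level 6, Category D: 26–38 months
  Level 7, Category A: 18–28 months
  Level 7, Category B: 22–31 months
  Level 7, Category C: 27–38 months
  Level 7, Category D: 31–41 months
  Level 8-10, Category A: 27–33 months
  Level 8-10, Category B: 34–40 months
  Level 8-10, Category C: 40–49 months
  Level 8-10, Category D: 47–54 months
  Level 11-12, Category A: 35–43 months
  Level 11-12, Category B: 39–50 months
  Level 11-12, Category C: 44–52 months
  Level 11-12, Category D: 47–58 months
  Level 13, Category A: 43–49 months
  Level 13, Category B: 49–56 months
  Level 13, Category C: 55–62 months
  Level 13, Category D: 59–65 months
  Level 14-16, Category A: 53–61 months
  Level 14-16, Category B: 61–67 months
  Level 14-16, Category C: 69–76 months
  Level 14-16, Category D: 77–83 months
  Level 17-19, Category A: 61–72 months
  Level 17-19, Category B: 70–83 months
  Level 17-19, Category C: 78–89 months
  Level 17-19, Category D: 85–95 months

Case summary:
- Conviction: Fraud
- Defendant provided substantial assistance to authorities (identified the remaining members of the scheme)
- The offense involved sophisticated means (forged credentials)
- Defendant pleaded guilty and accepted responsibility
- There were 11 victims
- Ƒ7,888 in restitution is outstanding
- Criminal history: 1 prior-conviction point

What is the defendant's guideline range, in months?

0-10 months

Base offense level for fraud: 2.
S1 applies: 2 − 3 = -1.
S2 applies: -1 − 3 = -4.
S3 applies: -4 + 1 = -3.
S4 applies: -3 + 1 = -2.
S6 applies (level before this adjustment is -2 < 16, so +2): -2 + 2 = 0.
Level 0 is below the minimum of 1; floored at 1.
Final offense level: 1.
Criminal history: 1 prior point → Category A (0-2).
Level 1 falls in the 1-5 band.
Grid: Level 1-5 × Category A = 0-10 months.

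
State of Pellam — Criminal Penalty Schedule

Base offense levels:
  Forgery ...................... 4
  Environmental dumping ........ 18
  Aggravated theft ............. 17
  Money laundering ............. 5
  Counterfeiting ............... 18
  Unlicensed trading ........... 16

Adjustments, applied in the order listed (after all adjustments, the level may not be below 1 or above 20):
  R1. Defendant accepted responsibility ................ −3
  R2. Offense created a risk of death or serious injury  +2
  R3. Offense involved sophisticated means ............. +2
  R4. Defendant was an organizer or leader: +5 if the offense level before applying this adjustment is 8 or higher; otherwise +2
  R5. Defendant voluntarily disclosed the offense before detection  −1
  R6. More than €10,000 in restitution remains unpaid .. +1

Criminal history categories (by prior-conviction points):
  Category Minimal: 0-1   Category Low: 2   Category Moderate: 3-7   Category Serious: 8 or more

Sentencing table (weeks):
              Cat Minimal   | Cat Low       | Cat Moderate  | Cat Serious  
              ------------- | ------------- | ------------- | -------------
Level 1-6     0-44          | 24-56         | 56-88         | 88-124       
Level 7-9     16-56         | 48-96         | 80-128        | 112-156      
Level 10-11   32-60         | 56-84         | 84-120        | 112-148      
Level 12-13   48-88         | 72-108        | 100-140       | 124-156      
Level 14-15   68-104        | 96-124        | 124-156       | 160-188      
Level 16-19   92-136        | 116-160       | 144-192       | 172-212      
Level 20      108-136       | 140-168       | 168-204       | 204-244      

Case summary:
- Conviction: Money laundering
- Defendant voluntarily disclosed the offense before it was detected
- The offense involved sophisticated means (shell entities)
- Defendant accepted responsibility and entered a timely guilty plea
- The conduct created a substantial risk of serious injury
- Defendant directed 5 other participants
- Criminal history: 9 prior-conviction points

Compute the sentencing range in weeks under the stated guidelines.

112-156 weeks

Base offense level for money laundering: 5.
R1 applies: 5 − 3 = 2.
R2 applies: 2 + 2 = 4.
R3 applies: 4 + 2 = 6.
R4 applies (level before this adjustment is 6 < 8, so +2): 6 + 2 = 8.
R5 applies: 8 − 1 = 7.
R6 does not apply.
Final offense level: 7.
Criminal history: 9 prior points → Category Serious (8+).
Level 7 falls in the 7-9 band.
Grid: Level 7-9 × Category Serious = 112-156 weeks.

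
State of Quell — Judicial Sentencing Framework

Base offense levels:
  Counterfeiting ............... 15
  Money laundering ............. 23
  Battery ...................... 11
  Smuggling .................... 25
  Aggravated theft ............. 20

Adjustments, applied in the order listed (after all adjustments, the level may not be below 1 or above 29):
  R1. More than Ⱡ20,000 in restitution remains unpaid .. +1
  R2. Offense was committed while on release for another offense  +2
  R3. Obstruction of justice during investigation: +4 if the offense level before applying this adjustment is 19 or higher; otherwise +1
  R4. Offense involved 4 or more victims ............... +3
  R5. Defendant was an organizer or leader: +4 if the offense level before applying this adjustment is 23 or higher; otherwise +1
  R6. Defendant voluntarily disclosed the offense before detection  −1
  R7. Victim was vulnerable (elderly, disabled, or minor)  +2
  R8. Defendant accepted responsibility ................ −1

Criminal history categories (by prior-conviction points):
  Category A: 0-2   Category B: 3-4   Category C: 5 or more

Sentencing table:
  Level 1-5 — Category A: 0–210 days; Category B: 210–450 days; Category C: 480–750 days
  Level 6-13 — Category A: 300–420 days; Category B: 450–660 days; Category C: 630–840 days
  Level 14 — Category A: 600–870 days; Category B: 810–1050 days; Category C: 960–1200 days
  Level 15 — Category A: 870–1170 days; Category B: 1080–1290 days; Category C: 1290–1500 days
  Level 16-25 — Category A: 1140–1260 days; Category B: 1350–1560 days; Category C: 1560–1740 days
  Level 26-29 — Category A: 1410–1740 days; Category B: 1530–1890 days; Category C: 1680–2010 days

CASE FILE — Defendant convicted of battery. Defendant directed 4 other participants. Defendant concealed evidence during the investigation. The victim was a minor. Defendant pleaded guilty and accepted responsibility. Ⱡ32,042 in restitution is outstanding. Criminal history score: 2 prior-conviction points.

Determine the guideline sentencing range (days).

Base offense level for battery: 11.
R1 applies: 11 + 1 = 12.
R2 does not apply.
R3 applies (level before this adjustment is 12 < 19, so +1): 12 + 1 = 13.
R4 does not apply.
R5 applies (level before this adjustment is 13 < 23, so +1): 13 + 1 = 14.
R6 does not apply.
R7 applies: 14 + 2 = 16.
R8 applies: 16 − 1 = 15.
Final offense level: 15.
Criminal history: 2 prior points → Category A (0-2).
Level 15 falls in the 15 band.
Grid: Level 15 × Category A = 870-1170 days.

870-1170 days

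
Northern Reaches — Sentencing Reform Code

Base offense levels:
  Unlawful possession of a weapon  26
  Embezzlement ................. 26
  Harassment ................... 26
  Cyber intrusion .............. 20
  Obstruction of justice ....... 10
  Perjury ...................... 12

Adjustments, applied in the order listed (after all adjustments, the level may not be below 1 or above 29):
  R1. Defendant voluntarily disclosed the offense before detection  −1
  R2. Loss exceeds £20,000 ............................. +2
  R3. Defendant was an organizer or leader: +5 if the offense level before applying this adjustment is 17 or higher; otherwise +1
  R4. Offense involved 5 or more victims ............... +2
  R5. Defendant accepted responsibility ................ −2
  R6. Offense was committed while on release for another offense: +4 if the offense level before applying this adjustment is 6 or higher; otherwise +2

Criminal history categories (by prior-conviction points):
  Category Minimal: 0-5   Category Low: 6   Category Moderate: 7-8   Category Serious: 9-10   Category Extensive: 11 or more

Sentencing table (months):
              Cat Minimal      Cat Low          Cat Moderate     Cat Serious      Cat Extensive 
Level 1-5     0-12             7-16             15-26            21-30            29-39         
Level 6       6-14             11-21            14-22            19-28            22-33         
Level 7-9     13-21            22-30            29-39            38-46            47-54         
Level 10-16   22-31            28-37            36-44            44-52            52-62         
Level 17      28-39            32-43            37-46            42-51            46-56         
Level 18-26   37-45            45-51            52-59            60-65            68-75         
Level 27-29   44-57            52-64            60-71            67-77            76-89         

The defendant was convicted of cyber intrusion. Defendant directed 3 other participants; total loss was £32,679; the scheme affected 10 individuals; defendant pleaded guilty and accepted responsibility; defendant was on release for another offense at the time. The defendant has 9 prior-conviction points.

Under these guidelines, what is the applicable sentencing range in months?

67-77 months

Base offense level for cyber intrusion: 20.
R1 does not apply.
R2 applies: 20 + 2 = 22.
R3 applies (level before this adjustment is 22 ≥ 17, so +5): 22 + 5 = 27.
R4 applies: 27 + 2 = 29.
R5 applies: 29 − 2 = 27.
R6 applies (level before this adjustment is 27 ≥ 6, so +4): 27 + 4 = 31.
Level 31 exceeds the maximum of 29; capped at 29.
Final offense level: 29.
Criminal history: 9 prior points → Category Serious (9-10).
Level 29 falls in the 27-29 band.
Grid: Level 27-29 × Category Serious = 67-77 months.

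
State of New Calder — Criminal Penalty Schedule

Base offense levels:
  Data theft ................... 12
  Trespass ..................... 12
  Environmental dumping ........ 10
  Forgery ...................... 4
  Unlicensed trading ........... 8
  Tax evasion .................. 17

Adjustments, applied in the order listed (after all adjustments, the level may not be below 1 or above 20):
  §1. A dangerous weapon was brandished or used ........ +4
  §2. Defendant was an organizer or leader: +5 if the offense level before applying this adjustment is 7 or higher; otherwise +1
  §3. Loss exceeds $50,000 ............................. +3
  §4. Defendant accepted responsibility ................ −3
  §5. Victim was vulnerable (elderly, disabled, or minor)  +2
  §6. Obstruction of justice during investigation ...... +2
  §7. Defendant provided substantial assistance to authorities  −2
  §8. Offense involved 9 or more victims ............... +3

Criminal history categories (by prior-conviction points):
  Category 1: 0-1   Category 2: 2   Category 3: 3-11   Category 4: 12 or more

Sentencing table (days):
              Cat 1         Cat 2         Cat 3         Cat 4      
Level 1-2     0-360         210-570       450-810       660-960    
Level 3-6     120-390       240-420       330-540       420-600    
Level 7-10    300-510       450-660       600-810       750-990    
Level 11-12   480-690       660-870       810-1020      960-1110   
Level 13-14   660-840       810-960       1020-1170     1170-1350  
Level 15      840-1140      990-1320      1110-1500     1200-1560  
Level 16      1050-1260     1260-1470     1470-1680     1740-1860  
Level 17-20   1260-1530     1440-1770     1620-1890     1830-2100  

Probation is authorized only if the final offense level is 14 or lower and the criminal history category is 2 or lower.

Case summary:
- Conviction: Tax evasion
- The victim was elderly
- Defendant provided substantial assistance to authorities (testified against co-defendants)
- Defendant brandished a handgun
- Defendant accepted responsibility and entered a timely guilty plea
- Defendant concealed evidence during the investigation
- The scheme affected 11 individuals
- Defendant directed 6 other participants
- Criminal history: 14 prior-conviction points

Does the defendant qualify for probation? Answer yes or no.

No

Base offense level for tax evasion: 17.
§1 applies: 17 + 4 = 21.
§2 applies (level before this adjustment is 21 ≥ 7, so +5): 21 + 5 = 26.
§3 does not apply.
§4 applies: 26 − 3 = 23.
§5 applies: 23 + 2 = 25.
§6 applies: 25 + 2 = 27.
§7 applies: 27 − 2 = 25.
§8 applies: 25 + 3 = 28.
Level 28 exceeds the maximum of 20; capped at 20.
Final offense level: 20.
Criminal history: 14 prior points → Category 4 (12+).
Level 20 falls in the 17-20 band.
Grid: Level 17-20 × Category 4 = 1830-2100 days.
Probation check: level 20 > 14 and category 4 > 2 → not eligible.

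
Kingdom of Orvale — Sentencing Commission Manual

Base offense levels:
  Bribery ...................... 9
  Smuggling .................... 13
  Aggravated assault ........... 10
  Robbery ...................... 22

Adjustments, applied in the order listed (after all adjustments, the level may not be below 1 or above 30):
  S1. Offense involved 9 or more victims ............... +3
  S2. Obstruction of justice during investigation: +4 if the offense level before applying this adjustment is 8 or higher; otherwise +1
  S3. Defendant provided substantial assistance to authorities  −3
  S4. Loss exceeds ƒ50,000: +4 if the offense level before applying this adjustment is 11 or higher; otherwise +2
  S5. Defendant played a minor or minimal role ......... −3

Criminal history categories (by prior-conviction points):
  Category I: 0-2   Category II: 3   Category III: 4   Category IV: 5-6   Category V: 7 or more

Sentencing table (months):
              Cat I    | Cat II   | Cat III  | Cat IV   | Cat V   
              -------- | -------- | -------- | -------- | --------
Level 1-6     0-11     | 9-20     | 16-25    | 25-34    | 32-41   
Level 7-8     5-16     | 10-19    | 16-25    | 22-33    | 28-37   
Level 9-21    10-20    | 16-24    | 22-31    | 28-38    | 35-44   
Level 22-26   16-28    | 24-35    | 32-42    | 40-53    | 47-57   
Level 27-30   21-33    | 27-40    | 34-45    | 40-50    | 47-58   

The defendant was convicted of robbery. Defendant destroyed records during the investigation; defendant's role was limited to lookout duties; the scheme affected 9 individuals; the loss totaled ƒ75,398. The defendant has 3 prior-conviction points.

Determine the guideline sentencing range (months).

Base offense level for robbery: 22.
S1 applies: 22 + 3 = 25.
S2 applies (level before this adjustment is 25 ≥ 8, so +4): 25 + 4 = 29.
S4 applies (level before this adjustment is 29 ≥ 11, so +4): 29 + 4 = 33.
S5 applies: 33 − 3 = 30.
Final offense level: 30.
Criminal history: 3 prior points → Category II (3).
Level 30 falls in the 27-30 band.
Grid: Level 27-30 × Category II = 27-40 months.

27-40 months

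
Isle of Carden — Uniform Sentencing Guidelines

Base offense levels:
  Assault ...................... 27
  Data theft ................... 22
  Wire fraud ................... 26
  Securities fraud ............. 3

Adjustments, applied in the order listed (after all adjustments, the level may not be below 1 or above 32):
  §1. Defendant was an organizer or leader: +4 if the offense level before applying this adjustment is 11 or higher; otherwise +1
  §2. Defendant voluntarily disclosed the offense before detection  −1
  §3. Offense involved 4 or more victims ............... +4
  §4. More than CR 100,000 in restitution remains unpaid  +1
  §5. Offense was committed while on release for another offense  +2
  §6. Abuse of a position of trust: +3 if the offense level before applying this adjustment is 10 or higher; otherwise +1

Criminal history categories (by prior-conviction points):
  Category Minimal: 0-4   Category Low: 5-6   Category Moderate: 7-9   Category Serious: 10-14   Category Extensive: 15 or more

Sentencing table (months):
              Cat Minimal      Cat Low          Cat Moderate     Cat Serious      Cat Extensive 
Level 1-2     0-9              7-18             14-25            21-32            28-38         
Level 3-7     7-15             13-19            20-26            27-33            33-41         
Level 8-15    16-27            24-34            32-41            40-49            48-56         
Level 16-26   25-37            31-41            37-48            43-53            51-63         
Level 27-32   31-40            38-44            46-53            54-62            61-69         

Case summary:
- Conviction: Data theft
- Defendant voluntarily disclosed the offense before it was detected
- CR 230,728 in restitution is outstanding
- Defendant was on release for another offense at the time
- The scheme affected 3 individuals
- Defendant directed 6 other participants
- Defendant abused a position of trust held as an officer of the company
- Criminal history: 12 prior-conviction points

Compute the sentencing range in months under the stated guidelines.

54-62 months

Base offense level for data theft: 22.
§1 applies (level before this adjustment is 22 ≥ 11, so +4): 22 + 4 = 26.
§2 applies: 26 − 1 = 25.
§4 applies: 25 + 1 = 26.
§5 applies: 26 + 2 = 28.
§6 applies (level before this adjustment is 28 ≥ 10, so +3): 28 + 3 = 31.
Final offense level: 31.
Criminal history: 12 prior points → Category Serious (10-14).
Level 31 falls in the 27-32 band.
Grid: Level 27-32 × Category Serious = 54-62 months.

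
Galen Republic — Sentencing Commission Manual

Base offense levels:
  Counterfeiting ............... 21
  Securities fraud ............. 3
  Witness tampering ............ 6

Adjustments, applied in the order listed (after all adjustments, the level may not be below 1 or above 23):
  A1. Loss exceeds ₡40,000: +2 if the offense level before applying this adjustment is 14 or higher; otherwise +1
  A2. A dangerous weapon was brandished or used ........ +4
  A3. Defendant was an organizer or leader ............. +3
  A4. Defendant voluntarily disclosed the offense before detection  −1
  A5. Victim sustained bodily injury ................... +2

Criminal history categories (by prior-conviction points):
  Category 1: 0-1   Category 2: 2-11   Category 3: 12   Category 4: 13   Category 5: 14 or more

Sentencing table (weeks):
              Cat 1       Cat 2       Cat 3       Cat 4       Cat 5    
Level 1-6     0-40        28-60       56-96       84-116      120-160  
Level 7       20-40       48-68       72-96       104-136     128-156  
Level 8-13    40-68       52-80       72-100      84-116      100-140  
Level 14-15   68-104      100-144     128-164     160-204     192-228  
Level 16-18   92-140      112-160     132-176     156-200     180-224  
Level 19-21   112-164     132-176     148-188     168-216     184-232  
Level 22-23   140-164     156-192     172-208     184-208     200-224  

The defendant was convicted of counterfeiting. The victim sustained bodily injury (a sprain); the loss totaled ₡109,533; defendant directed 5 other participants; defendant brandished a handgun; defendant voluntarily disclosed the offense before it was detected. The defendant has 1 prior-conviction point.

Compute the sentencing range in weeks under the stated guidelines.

140-164 weeks

Base offense level for counterfeiting: 21.
A1 applies (level before this adjustment is 21 ≥ 14, so +2): 21 + 2 = 23.
A2 applies: 23 + 4 = 27.
A3 applies: 27 + 3 = 30.
A4 applies: 30 − 1 = 29.
A5 applies: 29 + 2 = 31.
Level 31 exceeds the maximum of 23; capped at 23.
Final offense level: 23.
Criminal history: 1 prior point → Category 1 (0-1).
Level 23 falls in the 22-23 band.
Grid: Level 22-23 × Category 1 = 140-164 weeks.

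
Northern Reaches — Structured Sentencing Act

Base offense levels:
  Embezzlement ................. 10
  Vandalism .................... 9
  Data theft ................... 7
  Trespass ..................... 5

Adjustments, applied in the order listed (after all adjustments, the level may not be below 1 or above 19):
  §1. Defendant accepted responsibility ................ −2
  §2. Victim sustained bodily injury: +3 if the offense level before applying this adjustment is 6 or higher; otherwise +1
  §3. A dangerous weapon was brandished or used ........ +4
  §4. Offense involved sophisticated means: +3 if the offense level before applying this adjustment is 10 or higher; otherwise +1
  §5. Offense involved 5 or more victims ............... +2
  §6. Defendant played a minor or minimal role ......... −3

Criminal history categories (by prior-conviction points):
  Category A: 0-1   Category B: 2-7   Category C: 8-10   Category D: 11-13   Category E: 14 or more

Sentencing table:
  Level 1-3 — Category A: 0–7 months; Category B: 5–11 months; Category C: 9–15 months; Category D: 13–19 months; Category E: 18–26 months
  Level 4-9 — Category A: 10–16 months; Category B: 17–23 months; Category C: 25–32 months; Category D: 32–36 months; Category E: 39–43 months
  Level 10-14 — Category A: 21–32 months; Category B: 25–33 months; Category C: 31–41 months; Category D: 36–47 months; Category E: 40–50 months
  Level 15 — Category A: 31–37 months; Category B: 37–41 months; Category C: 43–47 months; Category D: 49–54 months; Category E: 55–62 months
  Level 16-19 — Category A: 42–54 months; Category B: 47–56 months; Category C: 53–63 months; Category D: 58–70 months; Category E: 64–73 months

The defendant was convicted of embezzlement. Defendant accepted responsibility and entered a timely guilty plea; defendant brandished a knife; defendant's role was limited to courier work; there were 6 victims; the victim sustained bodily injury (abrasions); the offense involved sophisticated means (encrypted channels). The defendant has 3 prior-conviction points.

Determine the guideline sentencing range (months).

Base offense level for embezzlement: 10.
§1 applies: 10 − 2 = 8.
§2 applies (level before this adjustment is 8 ≥ 6, so +3): 8 + 3 = 11.
§3 applies: 11 + 4 = 15.
§4 applies (level before this adjustment is 15 ≥ 10, so +3): 15 + 3 = 18.
§5 applies: 18 + 2 = 20.
§6 applies: 20 − 3 = 17.
Final offense level: 17.
Criminal history: 3 prior points → Category B (2-7).
Level 17 falls in the 16-19 band.
Grid: Level 16-19 × Category B = 47-56 months.

47-56 months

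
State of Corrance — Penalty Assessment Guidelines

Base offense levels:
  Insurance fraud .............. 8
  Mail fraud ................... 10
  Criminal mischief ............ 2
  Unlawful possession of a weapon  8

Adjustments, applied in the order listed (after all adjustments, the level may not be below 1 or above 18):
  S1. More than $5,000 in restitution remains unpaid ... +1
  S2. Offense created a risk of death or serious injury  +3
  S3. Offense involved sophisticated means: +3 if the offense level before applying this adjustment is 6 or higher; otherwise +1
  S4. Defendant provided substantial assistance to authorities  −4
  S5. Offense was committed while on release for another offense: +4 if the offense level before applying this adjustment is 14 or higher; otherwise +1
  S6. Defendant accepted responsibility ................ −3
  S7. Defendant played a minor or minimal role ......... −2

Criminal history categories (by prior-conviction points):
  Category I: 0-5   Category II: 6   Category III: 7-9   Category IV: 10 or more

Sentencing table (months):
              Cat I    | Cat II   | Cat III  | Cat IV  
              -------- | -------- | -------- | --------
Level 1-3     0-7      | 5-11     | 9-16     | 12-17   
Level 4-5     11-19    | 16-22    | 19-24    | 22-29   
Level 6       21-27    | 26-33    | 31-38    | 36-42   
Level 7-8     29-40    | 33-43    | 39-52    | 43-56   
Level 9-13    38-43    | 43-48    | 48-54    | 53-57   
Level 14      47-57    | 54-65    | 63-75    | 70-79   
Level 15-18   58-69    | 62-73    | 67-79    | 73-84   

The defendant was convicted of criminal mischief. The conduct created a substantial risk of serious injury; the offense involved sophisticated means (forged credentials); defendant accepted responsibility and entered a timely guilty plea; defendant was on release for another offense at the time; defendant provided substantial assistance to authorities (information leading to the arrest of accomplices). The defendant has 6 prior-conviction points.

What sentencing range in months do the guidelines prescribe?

Base offense level for criminal mischief: 2.
S2 applies: 2 + 3 = 5.
S3 applies (level before this adjustment is 5 < 6, so +1): 5 + 1 = 6.
S4 applies: 6 − 4 = 2.
S5 applies (level before this adjustment is 2 < 14, so +1): 2 + 1 = 3.
S6 applies: 3 − 3 = 0.
Level 0 is below the minimum of 1; floored at 1.
Final offense level: 1.
Criminal history: 6 prior points → Category II (6).
Level 1 falls in the 1-3 band.
Grid: Level 1-3 × Category II = 5-11 months.

5-11 months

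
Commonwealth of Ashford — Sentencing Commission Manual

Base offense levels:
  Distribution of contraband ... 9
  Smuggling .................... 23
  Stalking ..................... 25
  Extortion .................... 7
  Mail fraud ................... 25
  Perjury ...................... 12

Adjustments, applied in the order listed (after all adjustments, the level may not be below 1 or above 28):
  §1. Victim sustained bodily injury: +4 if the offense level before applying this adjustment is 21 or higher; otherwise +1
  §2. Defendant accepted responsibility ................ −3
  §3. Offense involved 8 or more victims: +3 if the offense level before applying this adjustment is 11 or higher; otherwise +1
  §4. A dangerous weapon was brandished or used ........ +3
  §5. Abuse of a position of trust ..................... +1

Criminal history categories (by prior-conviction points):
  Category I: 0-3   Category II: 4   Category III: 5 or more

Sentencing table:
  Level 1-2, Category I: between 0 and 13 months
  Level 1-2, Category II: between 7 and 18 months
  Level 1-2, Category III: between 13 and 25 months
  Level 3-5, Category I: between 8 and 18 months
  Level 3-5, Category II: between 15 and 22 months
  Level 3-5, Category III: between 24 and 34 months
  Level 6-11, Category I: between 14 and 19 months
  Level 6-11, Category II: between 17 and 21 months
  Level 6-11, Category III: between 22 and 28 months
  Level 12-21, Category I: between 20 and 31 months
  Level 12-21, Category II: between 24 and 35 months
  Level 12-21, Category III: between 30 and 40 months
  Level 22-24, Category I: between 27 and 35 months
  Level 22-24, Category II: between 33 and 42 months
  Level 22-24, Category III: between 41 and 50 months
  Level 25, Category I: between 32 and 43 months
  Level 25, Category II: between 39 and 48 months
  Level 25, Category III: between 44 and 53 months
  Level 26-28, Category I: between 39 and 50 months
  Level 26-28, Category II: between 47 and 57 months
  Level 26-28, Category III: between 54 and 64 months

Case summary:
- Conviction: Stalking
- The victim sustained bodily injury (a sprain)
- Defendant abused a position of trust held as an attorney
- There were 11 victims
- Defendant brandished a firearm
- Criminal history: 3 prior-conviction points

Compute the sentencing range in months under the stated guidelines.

Base offense level for stalking: 25.
§1 applies (level before this adjustment is 25 ≥ 21, so +4): 25 + 4 = 29.
§3 applies (level before this adjustment is 29 ≥ 11, so +3): 29 + 3 = 32.
§4 applies: 32 + 3 = 35.
§5 applies: 35 + 1 = 36.
Level 36 exceeds the maximum of 28; capped at 28.
Final offense level: 28.
Criminal history: 3 prior points → Category I (0-3).
Level 28 falls in the 26-28 band.
Grid: Level 26-28 × Category I = 39-50 months.

39-50 months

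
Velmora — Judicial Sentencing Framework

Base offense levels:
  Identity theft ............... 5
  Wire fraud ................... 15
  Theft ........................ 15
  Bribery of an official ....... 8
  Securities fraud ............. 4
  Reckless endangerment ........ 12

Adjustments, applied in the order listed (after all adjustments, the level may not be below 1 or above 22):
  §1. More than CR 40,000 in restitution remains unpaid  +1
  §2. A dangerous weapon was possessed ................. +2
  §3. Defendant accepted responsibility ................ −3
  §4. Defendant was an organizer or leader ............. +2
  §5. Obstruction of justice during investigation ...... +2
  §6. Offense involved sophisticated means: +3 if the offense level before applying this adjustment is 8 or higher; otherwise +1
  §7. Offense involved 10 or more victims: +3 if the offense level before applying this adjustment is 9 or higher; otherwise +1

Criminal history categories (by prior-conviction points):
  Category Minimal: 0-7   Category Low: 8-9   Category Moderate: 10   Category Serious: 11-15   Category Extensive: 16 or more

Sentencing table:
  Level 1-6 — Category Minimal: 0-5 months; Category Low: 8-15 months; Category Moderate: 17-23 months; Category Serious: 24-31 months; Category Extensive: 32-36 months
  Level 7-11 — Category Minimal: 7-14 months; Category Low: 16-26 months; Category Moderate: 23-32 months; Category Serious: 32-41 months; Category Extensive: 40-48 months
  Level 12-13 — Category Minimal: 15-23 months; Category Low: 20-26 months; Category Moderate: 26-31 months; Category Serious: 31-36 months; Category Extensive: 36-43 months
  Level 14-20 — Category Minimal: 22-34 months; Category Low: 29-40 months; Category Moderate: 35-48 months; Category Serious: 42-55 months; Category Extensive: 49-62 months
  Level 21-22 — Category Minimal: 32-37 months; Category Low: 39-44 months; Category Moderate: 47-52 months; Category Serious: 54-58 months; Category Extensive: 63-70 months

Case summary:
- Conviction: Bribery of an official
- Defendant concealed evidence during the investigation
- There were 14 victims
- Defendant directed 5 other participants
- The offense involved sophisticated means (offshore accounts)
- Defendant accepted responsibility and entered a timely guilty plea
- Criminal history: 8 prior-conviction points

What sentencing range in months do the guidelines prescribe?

Base offense level for bribery of an official: 8.
§2 does not apply.
§3 applies: 8 − 3 = 5.
§4 applies: 5 + 2 = 7.
§5 applies: 7 + 2 = 9.
§6 applies (level before this adjustment is 9 ≥ 8, so +3): 9 + 3 = 12.
§7 applies (level before this adjustment is 12 ≥ 9, so +3): 12 + 3 = 15.
Final offense level: 15.
Criminal history: 8 prior points → Category Low (8-9).
Level 15 falls in the 14-20 band.
Grid: Level 14-20 × Category Low = 29-40 months.

29-40 months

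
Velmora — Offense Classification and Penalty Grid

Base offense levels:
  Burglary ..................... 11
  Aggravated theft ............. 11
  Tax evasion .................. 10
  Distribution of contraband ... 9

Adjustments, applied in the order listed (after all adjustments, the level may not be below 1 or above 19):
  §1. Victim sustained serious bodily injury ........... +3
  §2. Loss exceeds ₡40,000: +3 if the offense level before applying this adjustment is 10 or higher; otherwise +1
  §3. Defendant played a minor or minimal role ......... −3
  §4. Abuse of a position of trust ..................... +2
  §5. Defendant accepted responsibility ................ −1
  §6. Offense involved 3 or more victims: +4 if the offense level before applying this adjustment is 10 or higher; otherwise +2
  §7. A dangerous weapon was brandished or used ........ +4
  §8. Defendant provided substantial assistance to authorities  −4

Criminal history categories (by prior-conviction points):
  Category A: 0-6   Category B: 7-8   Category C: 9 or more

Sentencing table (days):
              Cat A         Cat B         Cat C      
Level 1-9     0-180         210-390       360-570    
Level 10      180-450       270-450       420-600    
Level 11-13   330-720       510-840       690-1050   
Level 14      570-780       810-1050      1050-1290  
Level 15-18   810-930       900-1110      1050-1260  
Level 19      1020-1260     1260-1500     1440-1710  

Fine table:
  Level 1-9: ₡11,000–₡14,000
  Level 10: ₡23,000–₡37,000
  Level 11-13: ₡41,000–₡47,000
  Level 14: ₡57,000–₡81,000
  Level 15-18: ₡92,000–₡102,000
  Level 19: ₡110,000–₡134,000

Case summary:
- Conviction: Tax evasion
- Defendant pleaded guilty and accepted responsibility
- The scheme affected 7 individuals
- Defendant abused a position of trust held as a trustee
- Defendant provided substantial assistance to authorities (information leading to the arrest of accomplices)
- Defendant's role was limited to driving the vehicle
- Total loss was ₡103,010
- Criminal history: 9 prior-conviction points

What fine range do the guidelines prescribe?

₡41,000–₡47,000

Base offense level for tax evasion: 10.
§1 does not apply.
§2 applies (level before this adjustment is 10 ≥ 10, so +3): 10 + 3 = 13.
§3 applies: 13 − 3 = 10.
§4 applies: 10 + 2 = 12.
§5 applies: 12 − 1 = 11.
§6 applies (level before this adjustment is 11 ≥ 10, so +4): 11 + 4 = 15.
§8 applies: 15 − 4 = 11.
Final offense level: 11.
Level 11 falls in the 11-13 band.
Fine table: Level 11-13 → ₡41,000–₡47,000.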